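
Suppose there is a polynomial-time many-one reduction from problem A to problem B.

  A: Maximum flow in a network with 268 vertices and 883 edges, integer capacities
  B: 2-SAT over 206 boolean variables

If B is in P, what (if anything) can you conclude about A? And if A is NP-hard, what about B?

A poly-time reduction A <=_p B means any A-instance can be transformed to a B-instance in poly time.
If B is in P: compose the reduction with B's poly-time algorithm to solve A in poly time, so A is in P.
If A is NP-hard: every NP problem reduces to A, which reduces to B; composing reductions, every NP problem reduces to B, so B is NP-hard.
(Here in fact A is P and B is P.)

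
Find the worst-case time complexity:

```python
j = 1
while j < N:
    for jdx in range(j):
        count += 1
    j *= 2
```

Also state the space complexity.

Time complexity: O(n).
Space complexity: O(1).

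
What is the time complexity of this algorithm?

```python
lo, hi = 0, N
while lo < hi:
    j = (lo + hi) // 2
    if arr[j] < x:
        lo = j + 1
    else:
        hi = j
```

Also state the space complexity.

Time complexity: O(log n).
Space complexity: O(1).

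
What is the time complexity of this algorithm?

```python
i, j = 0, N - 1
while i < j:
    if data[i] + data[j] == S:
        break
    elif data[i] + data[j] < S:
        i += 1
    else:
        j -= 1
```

Time complexity: O(n).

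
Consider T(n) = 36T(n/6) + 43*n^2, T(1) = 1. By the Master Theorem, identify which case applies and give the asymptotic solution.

a=36, b=6, f(n)=43*n^2.
log_6(36) = 2, so n^(log_b(a)) = n^2.
f(n) = Theta(n^2), so Case 2 applies.
T(n) = Theta(n^2 log n).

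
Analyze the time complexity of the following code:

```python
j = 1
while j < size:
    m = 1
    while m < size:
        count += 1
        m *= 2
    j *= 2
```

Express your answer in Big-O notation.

Time complexity: O(log^2 n).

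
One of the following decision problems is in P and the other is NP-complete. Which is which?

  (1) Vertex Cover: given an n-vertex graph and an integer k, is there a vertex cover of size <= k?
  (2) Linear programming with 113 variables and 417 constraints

(1) is NP-complete: one of Karp's 21 NP-complete problems (with k part of the input; for any fixed constant k it is in P).
(2) is P: the ellipsoid and interior-point methods run in polynomial time.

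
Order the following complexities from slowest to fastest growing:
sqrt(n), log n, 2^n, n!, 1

Ordered by growth rate: 1 < log n < sqrt(n) < 2^n < n!.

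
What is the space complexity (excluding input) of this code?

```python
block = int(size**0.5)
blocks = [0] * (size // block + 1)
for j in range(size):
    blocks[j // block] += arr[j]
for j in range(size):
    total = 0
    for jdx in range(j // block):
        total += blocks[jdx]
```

Space complexity: O(sqrt(n)).
Storage scales with sqrt(n).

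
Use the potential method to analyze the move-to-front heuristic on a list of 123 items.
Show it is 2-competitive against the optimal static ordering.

Let Phi = number of inversions between the MTF list and the optimal static list (0 <= Phi <= C(123,2)). Accessing an element at MTF position k and optimal position j: the move-to-front destroys all k-1 inversions in front of it that are not in front in optimal (>= k-j of them) and creates at most j-1 new ones. Amortized cost <= k + (j-1) - (k-j) = 2j - 1 <= 2 * optimal cost.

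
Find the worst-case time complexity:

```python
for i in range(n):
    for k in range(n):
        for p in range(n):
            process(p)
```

Time complexity: O(n^3).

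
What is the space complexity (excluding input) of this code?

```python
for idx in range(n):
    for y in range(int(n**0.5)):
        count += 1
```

Space complexity: O(1).
Only a constant amount of auxiliary storage is used; nothing grows with n.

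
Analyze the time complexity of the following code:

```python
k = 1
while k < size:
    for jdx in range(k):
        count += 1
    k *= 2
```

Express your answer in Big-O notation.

Time complexity: O(n).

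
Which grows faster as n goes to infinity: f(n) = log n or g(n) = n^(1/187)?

g(n) = n^(1/187) grows faster: any positive power of n dominates log n.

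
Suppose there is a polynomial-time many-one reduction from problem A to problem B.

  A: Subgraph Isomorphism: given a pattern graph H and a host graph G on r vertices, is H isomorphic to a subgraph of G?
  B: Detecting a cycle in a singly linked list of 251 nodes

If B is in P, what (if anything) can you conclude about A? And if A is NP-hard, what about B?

A poly-time reduction A <=_p B means any A-instance can be transformed to a B-instance in poly time.
If B is in P: compose the reduction with B's poly-time algorithm to solve A in poly time, so A is in P.
If A is NP-hard: every NP problem reduces to A, which reduces to B; composing reductions, every NP problem reduces to B, so B is NP-hard.
(Here in fact A is NP-complete and B is in P, so no such reduction is known -- its existence would imply P = NP; the analysis concerns only what the assumed reduction would or would not let you conclude.)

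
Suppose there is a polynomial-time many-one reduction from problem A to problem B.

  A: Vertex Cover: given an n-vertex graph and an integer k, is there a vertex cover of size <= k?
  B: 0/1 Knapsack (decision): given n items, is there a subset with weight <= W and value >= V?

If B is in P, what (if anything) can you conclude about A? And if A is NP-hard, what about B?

A poly-time reduction A <=_p B means any A-instance can be transformed to a B-instance in poly time.
If B is in P: compose the reduction with B's poly-time algorithm to solve A in poly time, so A is in P.
If A is NP-hard: every NP problem reduces to A, which reduces to B; composing reductions, every NP problem reduces to B, so B is NP-hard.
(Here in fact A is NP-complete and B is NP-complete.)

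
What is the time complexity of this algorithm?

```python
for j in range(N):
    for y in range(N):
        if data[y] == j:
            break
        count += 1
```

Time complexity: O(n^2).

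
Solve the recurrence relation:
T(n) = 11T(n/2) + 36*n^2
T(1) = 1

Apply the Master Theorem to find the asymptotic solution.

a=11, b=2, f(n)=36*n^2. log_2(11) = 3.459. Case 1 of Master Theorem: T(n) = O(n^3.459).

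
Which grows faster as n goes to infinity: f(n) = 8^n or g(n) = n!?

g(n) = n! grows faster: by Stirling n! ~ (n/e)^n sqrt(2*pi*n); (n/e)^n eventually dominates 8^n.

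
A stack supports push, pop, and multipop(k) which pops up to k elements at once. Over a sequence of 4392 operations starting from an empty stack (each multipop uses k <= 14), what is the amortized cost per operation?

Each element is pushed exactly once and popped at most once (whether by pop or as part of a multipop). So the total number of individual pops over the whole sequence is at most the number of pushes, which is at most 4392. Total work <= 2 * 4392, hence O(1) amortized per operation.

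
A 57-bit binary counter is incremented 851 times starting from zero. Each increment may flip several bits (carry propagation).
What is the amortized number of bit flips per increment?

Bit i flips on every 2^i-th increment, so over 851 increments bit i flips floor(851/2^i) times. Summing over i: total flips < 2 * 851. Amortized: < 2 = O(1) per increment.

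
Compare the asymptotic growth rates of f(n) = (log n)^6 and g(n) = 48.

f(n) = (log n)^6 grows faster: any unbounded function dominates a constant.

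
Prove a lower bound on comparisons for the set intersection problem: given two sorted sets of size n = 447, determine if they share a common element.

For two sorted arrays of size n = 447, any correct algorithm must examine Omega(n) elements. If fewer are examined, an adversary places a common element in an unexamined gap. A merge-based scan achieves O(n), so the bound is tight.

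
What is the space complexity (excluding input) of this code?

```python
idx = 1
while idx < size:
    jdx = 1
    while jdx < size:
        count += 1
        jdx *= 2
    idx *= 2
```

Space complexity: O(1).
Only a constant amount of auxiliary storage is used; nothing grows with n.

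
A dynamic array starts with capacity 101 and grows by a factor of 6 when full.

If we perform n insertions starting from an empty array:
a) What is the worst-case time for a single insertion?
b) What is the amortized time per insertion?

(a) Worst-case single insertion: O(n) -- when the array is full at capacity c, the resize copies all c elements, and c can be Theta(n).
(b) Resizes happen at sizes 101, 606, 3636, ... Total copy cost for n insertions: 101 + 606 + ... = O(n) (geometric series with ratio 1/6). Amortized cost per insertion: O(n)/n = O(1).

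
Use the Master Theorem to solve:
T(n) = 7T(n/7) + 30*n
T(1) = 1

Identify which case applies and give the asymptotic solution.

a=7, b=7, f(n)=30*n.
log_7(7) = 1, so n^(log_b(a)) = n.
f(n) = Theta(n), so Case 2 applies.
T(n) = Theta(n log n).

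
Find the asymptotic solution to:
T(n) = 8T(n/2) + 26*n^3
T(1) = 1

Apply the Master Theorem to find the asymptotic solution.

a=8, b=2, f(n)=26*n^3. log_2(8) = 3. Case 2: T(n) = O(n^3 log n).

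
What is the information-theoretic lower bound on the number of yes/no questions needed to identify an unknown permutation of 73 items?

There are 73! = 4470115461512684340891257138125051110076800700282905015819080092370422104067183317016903680000000000000000 permutations. Each yes/no question gives at most 1 bit, so at least ceil(log_2(4470115461512684340891257138125051110076800700282905015819080092370422104067183317016903680000000000000000)) = 351 questions are needed.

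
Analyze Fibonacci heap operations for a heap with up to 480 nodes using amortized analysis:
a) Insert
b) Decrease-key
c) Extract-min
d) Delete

Fibonacci heaps use lazy consolidation. Potential function Phi = t + 2m (t = number of trees, m = marked nodes).
- Insert: O(1) actual, Delta Phi = +1 (one new tree) => O(1) amortized.
- Decrease-key: with c cascading cuts, actual cost is O(c); Delta Phi <= c - 2(c-1) + 2 = 4 - c (c new trees; >= c-1 marks cleared; <= 1 new mark). Amortized O(c) + (4 - c) = O(1).
- Extract-min: O(D(n) + t) actual; consolidation drops t to <= D(n)+1, so Delta Phi pays for the t term. D(n) = O(log n) for n = 480 => O(log n) amortized.
- Delete: decrease-key to -inf then extract-min = O(log n).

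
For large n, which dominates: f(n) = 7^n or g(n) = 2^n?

f(n) = 7^n grows faster: (7/2)^n -> infinity since 7/2 > 1.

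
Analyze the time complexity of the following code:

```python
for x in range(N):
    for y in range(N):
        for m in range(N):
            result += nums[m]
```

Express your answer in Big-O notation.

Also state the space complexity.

Time complexity: O(n^3).
Space complexity: O(1).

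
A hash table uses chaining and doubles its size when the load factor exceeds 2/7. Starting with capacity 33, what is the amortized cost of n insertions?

Rehashing occurs when load exceeds 2/7. Total rehash cost is geometric series summing to O(n). Each insertion itself is O(1). Amortized: O(1).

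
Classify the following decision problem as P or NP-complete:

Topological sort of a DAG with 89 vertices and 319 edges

This problem is in P: DFS-based topological sort runs in O(V+E).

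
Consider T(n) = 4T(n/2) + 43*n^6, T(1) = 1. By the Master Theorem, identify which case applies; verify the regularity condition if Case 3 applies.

a=4, b=2, f(n)=43*n^6.
log_2(4) = 2 < 6.
f(n) = Omega(n^(2+epsilon)) for some epsilon > 0, so Case 3 is the candidate.
Regularity: a*f(n/b) = 4*43*(n/2)^6 = (4/64)*43*n^6 <= c*f(n) with c = 4/64 < 1. Satisfied.
Case 3: T(n) = Theta(n^6).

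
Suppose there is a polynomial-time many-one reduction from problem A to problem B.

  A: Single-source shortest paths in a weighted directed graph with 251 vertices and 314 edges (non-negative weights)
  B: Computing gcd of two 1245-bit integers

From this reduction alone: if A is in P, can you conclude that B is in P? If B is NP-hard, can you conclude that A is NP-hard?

A poly-time reduction A <=_p B transfers tractability DOWN (B easy => A easy) and hardness UP (A hard => B hard), not the reverse.
From A in P, the reduction alone does NOT give B in P: any problem in P trivially reduces to SAT, yet SAT is not known to be in P.
From B NP-hard, the reduction alone does NOT give A NP-hard: again, easy problems reduce to hard ones.
(Here in fact A is P and B is P.)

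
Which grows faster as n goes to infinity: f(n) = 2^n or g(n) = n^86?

f(n) = 2^n grows faster: any exponential with base > 1 dominates every polynomial.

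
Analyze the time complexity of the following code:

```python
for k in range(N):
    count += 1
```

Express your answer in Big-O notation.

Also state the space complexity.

Time complexity: O(n).
Space complexity: O(1).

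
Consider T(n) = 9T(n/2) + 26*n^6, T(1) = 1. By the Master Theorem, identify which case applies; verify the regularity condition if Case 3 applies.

a=9, b=2, f(n)=26*n^6.
log_2(9) = 3.17 < 6.
f(n) = Omega(n^(3.17+epsilon)) for some epsilon > 0, so Case 3 is the candidate.
Regularity: a*f(n/b) = 9*26*(n/2)^6 = (9/64)*26*n^6 <= c*f(n) with c = 9/64 < 1. Satisfied.
Case 3: T(n) = Theta(n^6).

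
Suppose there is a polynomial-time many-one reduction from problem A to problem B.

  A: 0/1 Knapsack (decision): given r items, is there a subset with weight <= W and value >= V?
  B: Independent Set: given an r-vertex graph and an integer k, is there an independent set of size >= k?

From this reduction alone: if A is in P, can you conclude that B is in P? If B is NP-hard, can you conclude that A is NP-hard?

A poly-time reduction A <=_p B transfers tractability DOWN (B easy => A easy) and hardness UP (A hard => B hard), not the reverse.
From A in P, the reduction alone does NOT give B in P: any problem in P trivially reduces to SAT, yet SAT is not known to be in P.
From B NP-hard, the reduction alone does NOT give A NP-hard: again, easy problems reduce to hard ones.
(Here in fact A is NP-complete and B is NP-complete.)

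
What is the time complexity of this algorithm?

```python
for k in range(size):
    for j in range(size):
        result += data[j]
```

Time complexity: O(n^2).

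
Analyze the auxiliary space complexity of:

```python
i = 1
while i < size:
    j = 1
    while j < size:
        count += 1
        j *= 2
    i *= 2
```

Space complexity: O(1).
Only a constant amount of auxiliary storage is used; nothing grows with n.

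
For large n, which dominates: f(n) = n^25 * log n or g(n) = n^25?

f(n) = n^25 * log n grows faster: extra log n factor -> infinity.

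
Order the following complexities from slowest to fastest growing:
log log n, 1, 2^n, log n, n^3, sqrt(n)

Ordered by growth rate: 1 < log log n < log n < sqrt(n) < n^3 < 2^n.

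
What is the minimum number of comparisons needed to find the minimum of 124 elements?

Finding the minimum requires 123 comparisons, identical reasoning to finding the maximum. Each comparison eliminates one candidate.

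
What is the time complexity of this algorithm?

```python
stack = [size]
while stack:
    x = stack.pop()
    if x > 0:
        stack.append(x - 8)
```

Time complexity: O(n).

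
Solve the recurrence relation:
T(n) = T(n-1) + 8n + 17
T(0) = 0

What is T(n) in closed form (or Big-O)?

Dominant term in sum is 8*sum(i, i=1..n) = 8*n*(n+1)/2 = O(n^2).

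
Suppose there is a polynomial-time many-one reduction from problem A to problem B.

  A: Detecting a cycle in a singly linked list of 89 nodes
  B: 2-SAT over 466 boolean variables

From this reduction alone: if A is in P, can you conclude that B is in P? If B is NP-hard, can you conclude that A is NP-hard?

A poly-time reduction A <=_p B transfers tractability DOWN (B easy => A easy) and hardness UP (A hard => B hard), not the reverse.
From A in P, the reduction alone does NOT give B in P: any problem in P trivially reduces to SAT, yet SAT is not known to be in P.
From B NP-hard, the reduction alone does NOT give A NP-hard: again, easy problems reduce to hard ones.
(Here in fact A is P and B is P.)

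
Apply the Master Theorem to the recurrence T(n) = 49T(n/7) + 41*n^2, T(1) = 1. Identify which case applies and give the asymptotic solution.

a=49, b=7, f(n)=41*n^2.
log_7(49) = 2, so n^(log_b(a)) = n^2.
f(n) = Theta(n^2), so Case 2 applies.
T(n) = Theta(n^2 log n).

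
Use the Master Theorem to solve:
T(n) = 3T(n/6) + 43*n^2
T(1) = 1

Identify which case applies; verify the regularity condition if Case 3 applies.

a=3, b=6, f(n)=43*n^2.
log_6(3) = 0.6131 < 2.
f(n) = Omega(n^(0.6131+epsilon)) for some epsilon > 0, so Case 3 is the candidate.
Regularity: a*f(n/b) = 3*43*(n/6)^2 = (3/36)*43*n^2 <= c*f(n) with c = 3/36 < 1. Satisfied.
Case 3: T(n) = Theta(n^2).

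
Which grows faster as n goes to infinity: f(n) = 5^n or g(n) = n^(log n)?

f(n) = 5^n grows faster: take logs: log(n^(log n)) = (log n)^2, log(5^n) = n log 5; n dominates (log n)^2.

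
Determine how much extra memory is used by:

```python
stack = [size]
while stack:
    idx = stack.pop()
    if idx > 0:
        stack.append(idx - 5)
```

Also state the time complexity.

Space complexity: O(1).
Only a constant amount of auxiliary storage is used; nothing grows with n.
Time complexity: O(n).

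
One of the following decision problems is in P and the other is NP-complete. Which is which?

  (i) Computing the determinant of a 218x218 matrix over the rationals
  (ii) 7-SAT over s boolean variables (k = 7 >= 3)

(i) is P: Gaussian elimination runs in O(n^3).
(ii) is NP-complete: 3-SAT is NP-complete (Cook-Levin); k-SAT for k>=3 reduces from 3-SAT.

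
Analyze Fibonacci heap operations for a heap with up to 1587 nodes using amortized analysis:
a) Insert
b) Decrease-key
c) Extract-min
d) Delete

Fibonacci heaps use lazy consolidation. Potential function Phi = t + 2m (t = number of trees, m = marked nodes).
- Insert: O(1) actual, Delta Phi = +1 (one new tree) => O(1) amortized.
- Decrease-key: with c cascading cuts, actual cost is O(c); Delta Phi <= c - 2(c-1) + 2 = 4 - c (c new trees; >= c-1 marks cleared; <= 1 new mark). Amortized O(c) + (4 - c) = O(1).
- Extract-min: O(D(n) + t) actual; consolidation drops t to <= D(n)+1, so Delta Phi pays for the t term. D(n) = O(log n) for n = 1587 => O(log n) amortized.
- Delete: decrease-key to -inf then extract-min = O(log n).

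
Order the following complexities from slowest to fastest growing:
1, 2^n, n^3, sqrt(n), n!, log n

Ordered by growth rate: 1 < log n < sqrt(n) < n^3 < 2^n < n!.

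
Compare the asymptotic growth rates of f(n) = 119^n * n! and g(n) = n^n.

f(n) = 119^n * n! grows faster: by Stirling n! ~ sqrt(2 pi n)(n/e)^n, so 119^n n! / n^n ~ (119/e)^n sqrt(2 pi n) -> infinity since 119/e > 1.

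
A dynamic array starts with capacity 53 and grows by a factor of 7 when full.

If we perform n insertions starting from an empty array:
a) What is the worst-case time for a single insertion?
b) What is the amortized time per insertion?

(a) Worst-case single insertion: O(n) -- when the array is full at capacity c, the resize copies all c elements, and c can be Theta(n).
(b) Resizes happen at sizes 53, 371, 2597, ... Total copy cost for n insertions: 53 + 371 + ... = O(n) (geometric series with ratio 1/7). Amortized cost per insertion: O(n)/n = O(1).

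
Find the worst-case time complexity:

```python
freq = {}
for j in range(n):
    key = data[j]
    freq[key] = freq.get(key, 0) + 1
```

Time complexity: O(n).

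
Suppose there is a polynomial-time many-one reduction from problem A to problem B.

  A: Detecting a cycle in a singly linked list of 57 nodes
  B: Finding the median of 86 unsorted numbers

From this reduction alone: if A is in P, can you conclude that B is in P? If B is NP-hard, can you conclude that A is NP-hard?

A poly-time reduction A <=_p B transfers tractability DOWN (B easy => A easy) and hardness UP (A hard => B hard), not the reverse.
From A in P, the reduction alone does NOT give B in P: any problem in P trivially reduces to SAT, yet SAT is not known to be in P.
From B NP-hard, the reduction alone does NOT give A NP-hard: again, easy problems reduce to hard ones.
(Here in fact A is P and B is P.)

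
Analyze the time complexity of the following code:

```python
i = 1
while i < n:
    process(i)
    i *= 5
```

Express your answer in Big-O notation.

Time complexity: O(log n).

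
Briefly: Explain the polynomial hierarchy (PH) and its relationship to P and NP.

The polynomial hierarchy is a tower of complexity classes: Sigma_0^P = Pi_0^P = P, Sigma_1^P = NP, Pi_1^P = co-NP, and Sigma_{k+1}^P = NP^{Sigma_k^P}. PH is contained in PSPACE. If any level collapses (Sigma_k = Pi_k), the entire hierarchy collapses to that level.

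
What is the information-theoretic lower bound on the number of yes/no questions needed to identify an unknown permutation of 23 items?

There are 23! = 25852016738884976640000 permutations. Each yes/no question gives at most 1 bit, so at least ceil(log_2(25852016738884976640000)) = 75 questions are needed.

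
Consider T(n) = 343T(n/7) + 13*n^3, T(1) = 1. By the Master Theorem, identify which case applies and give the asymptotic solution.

a=343, b=7, f(n)=13*n^3.
log_7(343) = 3, so n^(log_b(a)) = n^3.
f(n) = Theta(n^3), so Case 2 applies.
T(n) = Theta(n^3 log n).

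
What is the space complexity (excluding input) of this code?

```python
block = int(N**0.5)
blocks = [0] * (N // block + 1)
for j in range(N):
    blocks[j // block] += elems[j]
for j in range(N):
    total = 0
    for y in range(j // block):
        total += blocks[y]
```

Space complexity: O(sqrt(n)).
Storage scales with sqrt(n).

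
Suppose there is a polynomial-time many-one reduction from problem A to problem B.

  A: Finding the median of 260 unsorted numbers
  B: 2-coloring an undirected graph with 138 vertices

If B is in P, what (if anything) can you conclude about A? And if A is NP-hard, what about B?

A poly-time reduction A <=_p B means any A-instance can be transformed to a B-instance in poly time.
If B is in P: compose the reduction with B's poly-time algorithm to solve A in poly time, so A is in P.
If A is NP-hard: every NP problem reduces to A, which reduces to B; composing reductions, every NP problem reduces to B, so B is NP-hard.
(Here in fact A is P and B is P.)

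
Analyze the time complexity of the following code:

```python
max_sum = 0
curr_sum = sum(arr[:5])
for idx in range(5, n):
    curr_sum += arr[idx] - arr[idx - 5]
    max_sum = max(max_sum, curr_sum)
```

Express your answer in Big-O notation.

Time complexity: O(n).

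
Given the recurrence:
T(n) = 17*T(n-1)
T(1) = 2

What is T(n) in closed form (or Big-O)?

Each step multiplies by 17. T(n) = T(1)*17^(n-1) = 2*17^(n-1).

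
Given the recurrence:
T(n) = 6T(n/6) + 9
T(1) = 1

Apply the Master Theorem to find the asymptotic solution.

a=6, b=6, f(n)=9. log_6(6) = 1. Case 1 of Master Theorem: T(n) = O(n^1).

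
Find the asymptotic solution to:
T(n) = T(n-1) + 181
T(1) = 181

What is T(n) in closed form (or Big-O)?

Unrolling: T(n) = T(n-1) + 181 = T(n-2) + 2*181 = ... = T(1) + (n-1)*181 = 181 + (n-1)*181 = 181n.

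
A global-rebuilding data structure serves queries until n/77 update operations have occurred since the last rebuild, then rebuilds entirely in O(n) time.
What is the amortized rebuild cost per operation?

The O(n) rebuild is triggered by n/77 operations, so each contributes O(n)/(n/77) = O(77) = O(1) to the rebuild cost.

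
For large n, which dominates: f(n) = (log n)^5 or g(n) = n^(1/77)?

g(n) = n^(1/77) grows faster: any positive power of n dominates any polylog.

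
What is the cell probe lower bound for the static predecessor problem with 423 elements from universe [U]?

The Patrascu-Thorup lower bound shows any data structure on n = 423 elements using O(n * polylog(n)) space requires Omega(log log U) query time. van Emde Boas trees achieve O(log log U) with O(U) space.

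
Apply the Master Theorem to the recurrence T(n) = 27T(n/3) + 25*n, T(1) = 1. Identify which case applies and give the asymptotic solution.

a=27, b=3, f(n)=25*n.
log_3(27) = 3 > 1.
Since f(n) = O(n^1) is polynomially smaller than n^3, Case 1 applies.
T(n) = Theta(n^3).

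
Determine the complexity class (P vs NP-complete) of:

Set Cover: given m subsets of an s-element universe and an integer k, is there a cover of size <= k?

This problem is NP-complete: one of Karp's 21 NP-complete problems (with k part of the input).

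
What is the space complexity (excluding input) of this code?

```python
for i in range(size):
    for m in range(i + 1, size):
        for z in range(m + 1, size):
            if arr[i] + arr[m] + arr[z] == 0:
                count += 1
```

Space complexity: O(1).
Only a constant amount of auxiliary storage is used; nothing grows with n.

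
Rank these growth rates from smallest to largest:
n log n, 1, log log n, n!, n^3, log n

Ordered by growth rate: 1 < log log n < log n < n log n < n^3 < n!.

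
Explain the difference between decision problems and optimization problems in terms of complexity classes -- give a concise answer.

Decision problems have yes/no answers and are classified into P, NP, etc. Optimization problems seek the best solution. Every optimization problem has a corresponding decision version. If the decision version is NP-complete, the optimization version is NP-hard.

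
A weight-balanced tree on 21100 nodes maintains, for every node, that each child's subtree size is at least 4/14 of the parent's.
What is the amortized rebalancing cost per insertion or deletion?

With balance ratio 4/14, tree height is O(log_{14/4}(21100)) = O(log n). A rebalance at a node of size s costs O(s) but requires Omega(s) updates in that subtree to retrigger. Summed over the O(log n) ancestors of the touched leaf, amortized rebalancing is O(log n).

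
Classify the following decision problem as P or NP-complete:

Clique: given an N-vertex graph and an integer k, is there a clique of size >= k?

This problem is NP-complete: complement of Independent Set / Vertex Cover (with k part of the input).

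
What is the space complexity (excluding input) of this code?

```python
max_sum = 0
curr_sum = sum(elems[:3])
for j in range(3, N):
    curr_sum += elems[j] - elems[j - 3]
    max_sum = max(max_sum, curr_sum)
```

Space complexity: O(1).
Only a constant amount of auxiliary storage is used; nothing grows with n.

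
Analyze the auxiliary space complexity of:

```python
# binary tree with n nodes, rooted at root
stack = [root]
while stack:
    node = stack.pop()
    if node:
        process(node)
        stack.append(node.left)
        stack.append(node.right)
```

Space complexity: O(n).
Auxiliary storage grows linearly with the input size n in the worst case.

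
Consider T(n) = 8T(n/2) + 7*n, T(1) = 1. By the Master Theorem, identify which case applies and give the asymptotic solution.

a=8, b=2, f(n)=7*n.
log_2(8) = 3 > 1.
Since f(n) = O(n^1) is polynomially smaller than n^3, Case 1 applies.
T(n) = Theta(n^3).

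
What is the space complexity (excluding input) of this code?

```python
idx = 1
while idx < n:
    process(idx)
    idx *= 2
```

Space complexity: O(1).
Only a constant amount of auxiliary storage is used; nothing grows with n.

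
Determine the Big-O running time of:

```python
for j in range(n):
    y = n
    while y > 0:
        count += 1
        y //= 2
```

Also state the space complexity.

Time complexity: O(n log n).
Space complexity: O(1).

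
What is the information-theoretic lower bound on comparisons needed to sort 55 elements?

There are 55! = 12696403353658275925965100847566516959580321051449436762275840000000000000 possible orderings. Each comparison gives 1 bit. We need at least ceil(log_2(12696403353658275925965100847566516959580321051449436762275840000000000000)) = 243 comparisons.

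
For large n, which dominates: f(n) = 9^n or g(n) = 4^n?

f(n) = 9^n grows faster: (9/4)^n -> infinity since 9/4 > 1.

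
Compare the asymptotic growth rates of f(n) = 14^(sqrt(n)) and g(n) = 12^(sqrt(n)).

f(n) = 14^(sqrt(n)) grows faster: ratio is (14/12)^(sqrt(n)) -> infinity since 14/12 > 1.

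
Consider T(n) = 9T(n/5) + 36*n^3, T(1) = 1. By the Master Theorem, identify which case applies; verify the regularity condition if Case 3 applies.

a=9, b=5, f(n)=36*n^3.
log_5(9) = 1.365 < 3.
f(n) = Omega(n^(1.365+epsilon)) for some epsilon > 0, so Case 3 is the candidate.
Regularity: a*f(n/b) = 9*36*(n/5)^3 = (9/125)*36*n^3 <= c*f(n) with c = 9/125 < 1. Satisfied.
Case 3: T(n) = Theta(n^3).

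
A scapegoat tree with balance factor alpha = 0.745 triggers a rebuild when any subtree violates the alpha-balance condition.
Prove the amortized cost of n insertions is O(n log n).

Define potential Phi = c * sum of |size(left(v)) - size(right(v))| over all nodes. An insertion at depth d costs O(d) = O(log n) and increases Phi by O(log n). When a rebuild of subtree of size s occurs, it costs O(s) but reduces Phi by Omega(s). With alpha = 0.745, between rebuilds Omega(s) insertions must occur. Amortized cost per insertion: O(log n).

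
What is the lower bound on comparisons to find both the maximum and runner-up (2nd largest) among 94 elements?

Lower bound: finding the max needs 94-1 comparisons. By an adversary weight-doubling argument, the maximum element must personally win at least ceil(log_2(94)) = 7 comparisons in any correct algorithm. The 2nd largest is among those 7 direct losers, and distinguishing it requires 7-1 more comparisons. Total >= 94-1 + 7-1 = 99. A balanced tournament achieves this bound exactly.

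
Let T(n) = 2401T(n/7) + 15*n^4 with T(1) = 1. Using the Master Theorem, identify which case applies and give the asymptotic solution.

a=2401, b=7, f(n)=15*n^4.
log_7(2401) = 4, so n^(log_b(a)) = n^4.
f(n) = Theta(n^4), so Case 2 applies.
T(n) = Theta(n^4 log n).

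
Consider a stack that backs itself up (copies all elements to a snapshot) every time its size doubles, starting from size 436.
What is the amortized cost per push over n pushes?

Backups occur at sizes 436, 872, 1744, ..., copying 436 + 872 + 1744 + ... <= 2n elements total (geometric series). Spread over n pushes, the amortized backup cost is O(1) per push.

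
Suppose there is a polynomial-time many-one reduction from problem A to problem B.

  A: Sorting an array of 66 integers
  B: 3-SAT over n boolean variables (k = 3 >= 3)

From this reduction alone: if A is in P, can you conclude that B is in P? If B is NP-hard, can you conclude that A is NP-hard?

A poly-time reduction A <=_p B transfers tractability DOWN (B easy => A easy) and hardness UP (A hard => B hard), not the reverse.
From A in P, the reduction alone does NOT give B in P: any problem in P trivially reduces to SAT, yet SAT is not known to be in P.
From B NP-hard, the reduction alone does NOT give A NP-hard: again, easy problems reduce to hard ones.
(Here in fact A is P and B is NP-complete.)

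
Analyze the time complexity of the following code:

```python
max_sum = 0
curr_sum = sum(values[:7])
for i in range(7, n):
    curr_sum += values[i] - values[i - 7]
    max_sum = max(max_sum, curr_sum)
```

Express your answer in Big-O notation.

Time complexity: O(n).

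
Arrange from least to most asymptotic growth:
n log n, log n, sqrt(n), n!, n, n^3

Ordered by growth rate: log n < sqrt(n) < n < n log n < n^3 < n!.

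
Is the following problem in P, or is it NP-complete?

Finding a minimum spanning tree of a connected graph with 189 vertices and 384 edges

This problem is in P: Kruskal's / Prim's algorithms run in polynomial time.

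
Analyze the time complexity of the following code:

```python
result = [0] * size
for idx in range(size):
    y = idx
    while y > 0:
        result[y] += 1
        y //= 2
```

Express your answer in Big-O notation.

Time complexity: O(n log n).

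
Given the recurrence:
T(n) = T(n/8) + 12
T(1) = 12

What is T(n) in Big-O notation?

Each step divides n by 8 and adds 12. After log_8(n) steps, T(n) = O(log n).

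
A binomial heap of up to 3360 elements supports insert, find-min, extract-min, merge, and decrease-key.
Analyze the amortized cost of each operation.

A binomial heap with n <= 3360 elements has at most floor(log_2 3360) + 1 = 12 trees. Using potential Phi = number of trees: Insert adds one tree, but cascading merges reduce count -- amortized O(1). Find-min reads the cached minimum pointer: O(1). Extract-min creates O(log n) new trees: O(log n). Merge combines tree lists: O(log n). Decrease-key sifts the element up its tree of height <= log n: O(log n).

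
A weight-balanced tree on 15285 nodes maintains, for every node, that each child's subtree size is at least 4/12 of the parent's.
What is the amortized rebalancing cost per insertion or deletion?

With balance ratio 4/12, tree height is O(log_{12/4}(15285)) = O(log n). A rebalance at a node of size s costs O(s) but requires Omega(s) updates in that subtree to retrigger. Summed over the O(log n) ancestors of the touched leaf, amortized rebalancing is O(log n).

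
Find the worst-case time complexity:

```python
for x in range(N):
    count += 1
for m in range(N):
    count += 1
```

Time complexity: O(n).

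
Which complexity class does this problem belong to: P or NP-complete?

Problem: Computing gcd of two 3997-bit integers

This problem is in P: the Euclidean algorithm runs in polynomial time in the bit-length.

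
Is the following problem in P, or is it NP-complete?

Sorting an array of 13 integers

This problem is in P: merge sort runs in O(n log n).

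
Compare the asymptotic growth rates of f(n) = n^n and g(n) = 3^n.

f(n) = n^n grows faster: n^n / 3^n = (n/3)^n -> infinity once n > 3.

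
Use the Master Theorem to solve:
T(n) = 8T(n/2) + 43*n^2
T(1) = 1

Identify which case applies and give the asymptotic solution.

a=8, b=2, f(n)=43*n^2.
log_2(8) = 3 > 2.
Since f(n) = O(n^2) is polynomially smaller than n^3, Case 1 applies.
T(n) = Theta(n^3).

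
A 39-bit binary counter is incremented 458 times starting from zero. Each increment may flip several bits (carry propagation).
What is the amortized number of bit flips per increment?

Bit i flips on every 2^i-th increment, so over 458 increments bit i flips floor(458/2^i) times. Summing over i: total flips < 2 * 458. Amortized: < 2 = O(1) per increment.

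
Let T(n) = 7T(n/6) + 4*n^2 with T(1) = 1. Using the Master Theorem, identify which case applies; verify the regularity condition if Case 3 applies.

a=7, b=6, f(n)=4*n^2.
log_6(7) = 1.086 < 2.
f(n) = Omega(n^(1.086+epsilon)) for some epsilon > 0, so Case 3 is the candidate.
Regularity: a*f(n/b) = 7*4*(n/6)^2 = (7/36)*4*n^2 <= c*f(n) with c = 7/36 < 1. Satisfied.
Case 3: T(n) = Theta(n^2).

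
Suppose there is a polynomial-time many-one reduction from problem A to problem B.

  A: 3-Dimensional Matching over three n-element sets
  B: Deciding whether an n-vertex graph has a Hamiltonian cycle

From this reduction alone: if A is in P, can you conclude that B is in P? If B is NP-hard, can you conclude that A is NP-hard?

A poly-time reduction A <=_p B transfers tractability DOWN (B easy => A easy) and hardness UP (A hard => B hard), not the reverse.
From A in P, the reduction alone does NOT give B in P: any problem in P trivially reduces to SAT, yet SAT is not known to be in P.
From B NP-hard, the reduction alone does NOT give A NP-hard: again, easy problems reduce to hard ones.
(Here in fact A is NP-complete and B is NP-complete.)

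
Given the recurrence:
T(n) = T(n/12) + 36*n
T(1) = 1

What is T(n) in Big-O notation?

Geometric series: 36*n*(1 + 1/12 + 1/12^2 + ...) = O(n). T(n) = O(n).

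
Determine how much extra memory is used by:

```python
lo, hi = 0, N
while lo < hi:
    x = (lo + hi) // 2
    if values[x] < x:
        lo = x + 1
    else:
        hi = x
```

Space complexity: O(1).
Only a constant amount of auxiliary storage is used; nothing grows with n.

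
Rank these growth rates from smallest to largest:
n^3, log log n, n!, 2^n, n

Ordered by growth rate: log log n < n < n^3 < 2^n < n!.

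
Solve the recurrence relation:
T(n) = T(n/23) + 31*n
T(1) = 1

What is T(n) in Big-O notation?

Geometric series: 31*n*(1 + 1/23 + 1/23^2 + ...) = O(n). T(n) = O(n).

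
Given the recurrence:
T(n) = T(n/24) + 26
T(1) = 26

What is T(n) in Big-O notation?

Each step divides n by 24 and adds 26. After log_24(n) steps, T(n) = O(log n).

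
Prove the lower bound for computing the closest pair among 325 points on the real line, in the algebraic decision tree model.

Reduction from element distinctness: given 325 reals, the closest-pair distance is 0 iff two are equal. Element distinctness has an Omega(n log n) lower bound in the algebraic decision tree model (Ben-Or). Therefore closest pair on a line also requires Omega(n log n). Sorting then a linear scan achieves this.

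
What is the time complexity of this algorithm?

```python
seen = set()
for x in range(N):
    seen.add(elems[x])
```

Time complexity: O(n).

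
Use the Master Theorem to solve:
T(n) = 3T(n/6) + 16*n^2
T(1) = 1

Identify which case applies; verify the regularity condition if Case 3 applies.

a=3, b=6, f(n)=16*n^2.
log_6(3) = 0.6131 < 2.
f(n) = Omega(n^(0.6131+epsilon)) for some epsilon > 0, so Case 3 is the candidate.
Regularity: a*f(n/b) = 3*16*(n/6)^2 = (3/36)*16*n^2 <= c*f(n) with c = 3/36 < 1. Satisfied.
Case 3: T(n) = Theta(n^2).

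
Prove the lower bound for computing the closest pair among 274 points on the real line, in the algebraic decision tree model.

Reduction from element distinctness: given 274 reals, the closest-pair distance is 0 iff two are equal. Element distinctness has an Omega(n log n) lower bound in the algebraic decision tree model (Ben-Or). Therefore closest pair on a line also requires Omega(n log n). Sorting then a linear scan achieves this.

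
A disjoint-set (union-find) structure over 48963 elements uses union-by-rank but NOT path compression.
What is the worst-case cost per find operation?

Union-by-rank alone keeps every tree's height <= log_2(48963) ~= 15.6. Each find traverses from a node to its root, costing O(height) = O(log n). Without path compression this bound is tight.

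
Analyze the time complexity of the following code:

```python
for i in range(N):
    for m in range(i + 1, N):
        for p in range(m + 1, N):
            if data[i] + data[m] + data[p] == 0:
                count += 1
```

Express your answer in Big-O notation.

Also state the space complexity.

Time complexity: O(n^3).
Space complexity: O(1).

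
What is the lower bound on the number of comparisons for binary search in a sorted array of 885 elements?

With 885 possible positions, we need at least ceil(log_2(885)) = 10 comparisons. Each comparison splits the remaining candidates by at most half.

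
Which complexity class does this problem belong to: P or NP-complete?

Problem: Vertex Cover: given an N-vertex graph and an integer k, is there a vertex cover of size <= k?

This problem is NP-complete: one of Karp's 21 NP-complete problems (with k part of the input; for any fixed constant k it is in P).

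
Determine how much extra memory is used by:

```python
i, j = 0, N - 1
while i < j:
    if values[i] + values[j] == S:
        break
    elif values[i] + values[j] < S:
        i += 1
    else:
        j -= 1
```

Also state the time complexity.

Space complexity: O(1).
Only a constant amount of auxiliary storage is used; nothing grows with n.
Time complexity: O(n).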